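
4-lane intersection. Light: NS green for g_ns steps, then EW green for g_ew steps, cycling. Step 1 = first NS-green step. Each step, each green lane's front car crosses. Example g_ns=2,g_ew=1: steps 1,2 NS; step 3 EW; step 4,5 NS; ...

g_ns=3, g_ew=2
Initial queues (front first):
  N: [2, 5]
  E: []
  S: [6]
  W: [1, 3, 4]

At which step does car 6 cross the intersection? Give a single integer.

Step 1 [NS]: N:car2-GO,E:wait,S:car6-GO,W:wait | queues: N=1 E=0 S=0 W=3
Step 2 [NS]: N:car5-GO,E:wait,S:empty,W:wait | queues: N=0 E=0 S=0 W=3
Step 3 [NS]: N:empty,E:wait,S:empty,W:wait | queues: N=0 E=0 S=0 W=3
Step 4 [EW]: N:wait,E:empty,S:wait,W:car1-GO | queues: N=0 E=0 S=0 W=2
Step 5 [EW]: N:wait,E:empty,S:wait,W:car3-GO | queues: N=0 E=0 S=0 W=1
Step 6 [NS]: N:empty,E:wait,S:empty,W:wait | queues: N=0 E=0 S=0 W=1
Step 7 [NS]: N:empty,E:wait,S:empty,W:wait | queues: N=0 E=0 S=0 W=1
Step 8 [NS]: N:empty,E:wait,S:empty,W:wait | queues: N=0 E=0 S=0 W=1
Step 9 [EW]: N:wait,E:empty,S:wait,W:car4-GO | queues: N=0 E=0 S=0 W=0
Car 6 crosses at step 1

1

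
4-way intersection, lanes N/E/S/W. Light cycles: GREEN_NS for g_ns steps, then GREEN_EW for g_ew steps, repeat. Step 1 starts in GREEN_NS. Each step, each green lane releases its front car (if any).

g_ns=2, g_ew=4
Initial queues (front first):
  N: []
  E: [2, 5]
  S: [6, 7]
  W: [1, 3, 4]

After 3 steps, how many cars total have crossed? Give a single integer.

Answer: 4

Derivation:
Step 1 [NS]: N:empty,E:wait,S:car6-GO,W:wait | queues: N=0 E=2 S=1 W=3
Step 2 [NS]: N:empty,E:wait,S:car7-GO,W:wait | queues: N=0 E=2 S=0 W=3
Step 3 [EW]: N:wait,E:car2-GO,S:wait,W:car1-GO | queues: N=0 E=1 S=0 W=2
Cars crossed by step 3: 4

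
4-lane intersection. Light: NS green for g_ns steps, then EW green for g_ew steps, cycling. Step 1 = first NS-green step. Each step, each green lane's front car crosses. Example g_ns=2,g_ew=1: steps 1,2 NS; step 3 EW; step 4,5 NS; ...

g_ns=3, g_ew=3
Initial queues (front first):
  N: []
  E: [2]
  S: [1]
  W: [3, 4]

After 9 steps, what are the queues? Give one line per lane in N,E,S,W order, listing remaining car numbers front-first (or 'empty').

Step 1 [NS]: N:empty,E:wait,S:car1-GO,W:wait | queues: N=0 E=1 S=0 W=2
Step 2 [NS]: N:empty,E:wait,S:empty,W:wait | queues: N=0 E=1 S=0 W=2
Step 3 [NS]: N:empty,E:wait,S:empty,W:wait | queues: N=0 E=1 S=0 W=2
Step 4 [EW]: N:wait,E:car2-GO,S:wait,W:car3-GO | queues: N=0 E=0 S=0 W=1
Step 5 [EW]: N:wait,E:empty,S:wait,W:car4-GO | queues: N=0 E=0 S=0 W=0

N: empty
E: empty
S: empty
W: empty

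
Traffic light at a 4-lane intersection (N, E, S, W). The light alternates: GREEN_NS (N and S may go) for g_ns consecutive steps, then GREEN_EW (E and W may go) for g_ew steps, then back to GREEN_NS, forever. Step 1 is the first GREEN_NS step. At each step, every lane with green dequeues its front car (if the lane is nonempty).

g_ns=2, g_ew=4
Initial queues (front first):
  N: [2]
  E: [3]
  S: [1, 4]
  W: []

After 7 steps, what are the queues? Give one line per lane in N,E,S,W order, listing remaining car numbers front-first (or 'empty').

Step 1 [NS]: N:car2-GO,E:wait,S:car1-GO,W:wait | queues: N=0 E=1 S=1 W=0
Step 2 [NS]: N:empty,E:wait,S:car4-GO,W:wait | queues: N=0 E=1 S=0 W=0
Step 3 [EW]: N:wait,E:car3-GO,S:wait,W:empty | queues: N=0 E=0 S=0 W=0

N: empty
E: empty
S: empty
W: empty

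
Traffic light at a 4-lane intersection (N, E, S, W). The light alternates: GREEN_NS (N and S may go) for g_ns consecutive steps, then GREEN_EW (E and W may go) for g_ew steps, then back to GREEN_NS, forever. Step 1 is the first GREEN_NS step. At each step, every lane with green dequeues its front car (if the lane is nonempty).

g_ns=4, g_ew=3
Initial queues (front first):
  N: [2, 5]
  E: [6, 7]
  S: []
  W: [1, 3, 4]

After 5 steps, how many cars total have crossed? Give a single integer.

Answer: 4

Derivation:
Step 1 [NS]: N:car2-GO,E:wait,S:empty,W:wait | queues: N=1 E=2 S=0 W=3
Step 2 [NS]: N:car5-GO,E:wait,S:empty,W:wait | queues: N=0 E=2 S=0 W=3
Step 3 [NS]: N:empty,E:wait,S:empty,W:wait | queues: N=0 E=2 S=0 W=3
Step 4 [NS]: N:empty,E:wait,S:empty,W:wait | queues: N=0 E=2 S=0 W=3
Step 5 [EW]: N:wait,E:car6-GO,S:wait,W:car1-GO | queues: N=0 E=1 S=0 W=2
Cars crossed by step 5: 4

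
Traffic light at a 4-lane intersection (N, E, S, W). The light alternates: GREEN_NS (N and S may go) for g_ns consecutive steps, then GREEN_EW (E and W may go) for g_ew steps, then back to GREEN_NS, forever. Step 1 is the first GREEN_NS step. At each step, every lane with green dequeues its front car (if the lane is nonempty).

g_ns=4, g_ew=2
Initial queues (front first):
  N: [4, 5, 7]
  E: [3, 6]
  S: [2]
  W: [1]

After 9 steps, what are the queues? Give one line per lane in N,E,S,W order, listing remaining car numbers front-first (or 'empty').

Step 1 [NS]: N:car4-GO,E:wait,S:car2-GO,W:wait | queues: N=2 E=2 S=0 W=1
Step 2 [NS]: N:car5-GO,E:wait,S:empty,W:wait | queues: N=1 E=2 S=0 W=1
Step 3 [NS]: N:car7-GO,E:wait,S:empty,W:wait | queues: N=0 E=2 S=0 W=1
Step 4 [NS]: N:empty,E:wait,S:empty,W:wait | queues: N=0 E=2 S=0 W=1
Step 5 [EW]: N:wait,E:car3-GO,S:wait,W:car1-GO | queues: N=0 E=1 S=0 W=0
Step 6 [EW]: N:wait,E:car6-GO,S:wait,W:empty | queues: N=0 E=0 S=0 W=0

N: empty
E: empty
S: empty
W: empty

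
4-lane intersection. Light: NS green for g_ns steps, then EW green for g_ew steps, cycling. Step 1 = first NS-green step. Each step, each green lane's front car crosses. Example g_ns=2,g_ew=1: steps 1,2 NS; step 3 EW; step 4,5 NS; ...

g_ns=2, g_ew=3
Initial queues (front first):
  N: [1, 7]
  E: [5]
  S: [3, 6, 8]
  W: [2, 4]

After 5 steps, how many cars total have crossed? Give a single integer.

Answer: 7

Derivation:
Step 1 [NS]: N:car1-GO,E:wait,S:car3-GO,W:wait | queues: N=1 E=1 S=2 W=2
Step 2 [NS]: N:car7-GO,E:wait,S:car6-GO,W:wait | queues: N=0 E=1 S=1 W=2
Step 3 [EW]: N:wait,E:car5-GO,S:wait,W:car2-GO | queues: N=0 E=0 S=1 W=1
Step 4 [EW]: N:wait,E:empty,S:wait,W:car4-GO | queues: N=0 E=0 S=1 W=0
Step 5 [EW]: N:wait,E:empty,S:wait,W:empty | queues: N=0 E=0 S=1 W=0
Cars crossed by step 5: 7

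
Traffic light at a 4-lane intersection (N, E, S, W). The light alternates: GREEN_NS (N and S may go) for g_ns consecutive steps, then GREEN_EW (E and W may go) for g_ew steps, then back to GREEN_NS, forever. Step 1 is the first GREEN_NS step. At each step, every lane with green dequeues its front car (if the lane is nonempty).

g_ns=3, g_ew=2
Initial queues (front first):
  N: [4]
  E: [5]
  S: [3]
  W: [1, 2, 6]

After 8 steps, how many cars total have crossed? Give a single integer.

Step 1 [NS]: N:car4-GO,E:wait,S:car3-GO,W:wait | queues: N=0 E=1 S=0 W=3
Step 2 [NS]: N:empty,E:wait,S:empty,W:wait | queues: N=0 E=1 S=0 W=3
Step 3 [NS]: N:empty,E:wait,S:empty,W:wait | queues: N=0 E=1 S=0 W=3
Step 4 [EW]: N:wait,E:car5-GO,S:wait,W:car1-GO | queues: N=0 E=0 S=0 W=2
Step 5 [EW]: N:wait,E:empty,S:wait,W:car2-GO | queues: N=0 E=0 S=0 W=1
Step 6 [NS]: N:empty,E:wait,S:empty,W:wait | queues: N=0 E=0 S=0 W=1
Step 7 [NS]: N:empty,E:wait,S:empty,W:wait | queues: N=0 E=0 S=0 W=1
Step 8 [NS]: N:empty,E:wait,S:empty,W:wait | queues: N=0 E=0 S=0 W=1
Cars crossed by step 8: 5

Answer: 5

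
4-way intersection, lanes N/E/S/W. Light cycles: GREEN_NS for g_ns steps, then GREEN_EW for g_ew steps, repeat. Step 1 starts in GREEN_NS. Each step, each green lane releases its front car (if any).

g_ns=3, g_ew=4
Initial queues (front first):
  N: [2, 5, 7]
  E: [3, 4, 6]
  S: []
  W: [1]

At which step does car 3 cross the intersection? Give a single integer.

Step 1 [NS]: N:car2-GO,E:wait,S:empty,W:wait | queues: N=2 E=3 S=0 W=1
Step 2 [NS]: N:car5-GO,E:wait,S:empty,W:wait | queues: N=1 E=3 S=0 W=1
Step 3 [NS]: N:car7-GO,E:wait,S:empty,W:wait | queues: N=0 E=3 S=0 W=1
Step 4 [EW]: N:wait,E:car3-GO,S:wait,W:car1-GO | queues: N=0 E=2 S=0 W=0
Step 5 [EW]: N:wait,E:car4-GO,S:wait,W:empty | queues: N=0 E=1 S=0 W=0
Step 6 [EW]: N:wait,E:car6-GO,S:wait,W:empty | queues: N=0 E=0 S=0 W=0
Car 3 crosses at step 4

4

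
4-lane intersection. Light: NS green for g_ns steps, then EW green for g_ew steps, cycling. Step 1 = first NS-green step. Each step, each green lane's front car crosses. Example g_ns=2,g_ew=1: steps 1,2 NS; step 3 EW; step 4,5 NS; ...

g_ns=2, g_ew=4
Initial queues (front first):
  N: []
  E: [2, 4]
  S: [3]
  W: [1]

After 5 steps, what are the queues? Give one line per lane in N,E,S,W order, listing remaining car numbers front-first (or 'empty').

Step 1 [NS]: N:empty,E:wait,S:car3-GO,W:wait | queues: N=0 E=2 S=0 W=1
Step 2 [NS]: N:empty,E:wait,S:empty,W:wait | queues: N=0 E=2 S=0 W=1
Step 3 [EW]: N:wait,E:car2-GO,S:wait,W:car1-GO | queues: N=0 E=1 S=0 W=0
Step 4 [EW]: N:wait,E:car4-GO,S:wait,W:empty | queues: N=0 E=0 S=0 W=0

N: empty
E: empty
S: empty
W: empty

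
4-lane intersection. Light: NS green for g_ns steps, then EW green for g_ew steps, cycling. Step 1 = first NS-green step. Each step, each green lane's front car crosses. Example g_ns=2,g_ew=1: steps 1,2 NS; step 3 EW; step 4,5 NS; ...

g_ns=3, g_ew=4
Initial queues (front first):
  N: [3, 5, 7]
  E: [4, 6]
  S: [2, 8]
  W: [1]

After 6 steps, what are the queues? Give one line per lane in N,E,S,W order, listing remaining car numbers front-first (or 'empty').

Step 1 [NS]: N:car3-GO,E:wait,S:car2-GO,W:wait | queues: N=2 E=2 S=1 W=1
Step 2 [NS]: N:car5-GO,E:wait,S:car8-GO,W:wait | queues: N=1 E=2 S=0 W=1
Step 3 [NS]: N:car7-GO,E:wait,S:empty,W:wait | queues: N=0 E=2 S=0 W=1
Step 4 [EW]: N:wait,E:car4-GO,S:wait,W:car1-GO | queues: N=0 E=1 S=0 W=0
Step 5 [EW]: N:wait,E:car6-GO,S:wait,W:empty | queues: N=0 E=0 S=0 W=0

N: empty
E: empty
S: empty
W: empty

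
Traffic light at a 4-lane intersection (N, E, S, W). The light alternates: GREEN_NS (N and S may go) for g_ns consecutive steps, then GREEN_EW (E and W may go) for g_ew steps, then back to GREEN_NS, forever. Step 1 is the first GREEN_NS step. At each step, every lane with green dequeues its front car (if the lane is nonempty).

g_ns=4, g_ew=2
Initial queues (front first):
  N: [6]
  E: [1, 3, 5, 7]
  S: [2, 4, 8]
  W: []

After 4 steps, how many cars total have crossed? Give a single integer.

Answer: 4

Derivation:
Step 1 [NS]: N:car6-GO,E:wait,S:car2-GO,W:wait | queues: N=0 E=4 S=2 W=0
Step 2 [NS]: N:empty,E:wait,S:car4-GO,W:wait | queues: N=0 E=4 S=1 W=0
Step 3 [NS]: N:empty,E:wait,S:car8-GO,W:wait | queues: N=0 E=4 S=0 W=0
Step 4 [NS]: N:empty,E:wait,S:empty,W:wait | queues: N=0 E=4 S=0 W=0
Cars crossed by step 4: 4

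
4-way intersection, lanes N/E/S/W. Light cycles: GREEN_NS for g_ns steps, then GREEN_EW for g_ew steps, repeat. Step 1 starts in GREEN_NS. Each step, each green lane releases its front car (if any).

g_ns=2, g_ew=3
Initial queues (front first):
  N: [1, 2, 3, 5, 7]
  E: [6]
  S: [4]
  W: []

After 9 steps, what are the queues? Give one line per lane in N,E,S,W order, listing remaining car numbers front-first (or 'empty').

Step 1 [NS]: N:car1-GO,E:wait,S:car4-GO,W:wait | queues: N=4 E=1 S=0 W=0
Step 2 [NS]: N:car2-GO,E:wait,S:empty,W:wait | queues: N=3 E=1 S=0 W=0
Step 3 [EW]: N:wait,E:car6-GO,S:wait,W:empty | queues: N=3 E=0 S=0 W=0
Step 4 [EW]: N:wait,E:empty,S:wait,W:empty | queues: N=3 E=0 S=0 W=0
Step 5 [EW]: N:wait,E:empty,S:wait,W:empty | queues: N=3 E=0 S=0 W=0
Step 6 [NS]: N:car3-GO,E:wait,S:empty,W:wait | queues: N=2 E=0 S=0 W=0
Step 7 [NS]: N:car5-GO,E:wait,S:empty,W:wait | queues: N=1 E=0 S=0 W=0
Step 8 [EW]: N:wait,E:empty,S:wait,W:empty | queues: N=1 E=0 S=0 W=0
Step 9 [EW]: N:wait,E:empty,S:wait,W:empty | queues: N=1 E=0 S=0 W=0

N: 7
E: empty
S: empty
W: empty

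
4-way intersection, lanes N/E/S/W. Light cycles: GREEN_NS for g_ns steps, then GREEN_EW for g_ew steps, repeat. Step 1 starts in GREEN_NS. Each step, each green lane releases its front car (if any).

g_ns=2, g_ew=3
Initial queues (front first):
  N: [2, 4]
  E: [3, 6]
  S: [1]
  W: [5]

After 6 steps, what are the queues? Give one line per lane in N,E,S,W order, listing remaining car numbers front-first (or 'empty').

Step 1 [NS]: N:car2-GO,E:wait,S:car1-GO,W:wait | queues: N=1 E=2 S=0 W=1
Step 2 [NS]: N:car4-GO,E:wait,S:empty,W:wait | queues: N=0 E=2 S=0 W=1
Step 3 [EW]: N:wait,E:car3-GO,S:wait,W:car5-GO | queues: N=0 E=1 S=0 W=0
Step 4 [EW]: N:wait,E:car6-GO,S:wait,W:empty | queues: N=0 E=0 S=0 W=0

N: empty
E: empty
S: empty
W: empty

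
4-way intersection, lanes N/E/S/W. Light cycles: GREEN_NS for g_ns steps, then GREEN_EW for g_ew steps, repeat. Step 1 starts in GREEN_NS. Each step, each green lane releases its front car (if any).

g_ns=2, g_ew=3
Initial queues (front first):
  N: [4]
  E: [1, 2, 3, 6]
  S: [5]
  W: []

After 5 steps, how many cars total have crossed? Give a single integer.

Answer: 5

Derivation:
Step 1 [NS]: N:car4-GO,E:wait,S:car5-GO,W:wait | queues: N=0 E=4 S=0 W=0
Step 2 [NS]: N:empty,E:wait,S:empty,W:wait | queues: N=0 E=4 S=0 W=0
Step 3 [EW]: N:wait,E:car1-GO,S:wait,W:empty | queues: N=0 E=3 S=0 W=0
Step 4 [EW]: N:wait,E:car2-GO,S:wait,W:empty | queues: N=0 E=2 S=0 W=0
Step 5 [EW]: N:wait,E:car3-GO,S:wait,W:empty | queues: N=0 E=1 S=0 W=0
Cars crossed by step 5: 5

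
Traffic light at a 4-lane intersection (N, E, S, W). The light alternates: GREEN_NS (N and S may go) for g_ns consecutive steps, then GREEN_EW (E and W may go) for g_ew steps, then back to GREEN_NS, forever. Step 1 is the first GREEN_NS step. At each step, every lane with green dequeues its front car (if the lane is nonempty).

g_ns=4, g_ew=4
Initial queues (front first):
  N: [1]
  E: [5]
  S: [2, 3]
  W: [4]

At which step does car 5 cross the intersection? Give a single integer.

Step 1 [NS]: N:car1-GO,E:wait,S:car2-GO,W:wait | queues: N=0 E=1 S=1 W=1
Step 2 [NS]: N:empty,E:wait,S:car3-GO,W:wait | queues: N=0 E=1 S=0 W=1
Step 3 [NS]: N:empty,E:wait,S:empty,W:wait | queues: N=0 E=1 S=0 W=1
Step 4 [NS]: N:empty,E:wait,S:empty,W:wait | queues: N=0 E=1 S=0 W=1
Step 5 [EW]: N:wait,E:car5-GO,S:wait,W:car4-GO | queues: N=0 E=0 S=0 W=0
Car 5 crosses at step 5

5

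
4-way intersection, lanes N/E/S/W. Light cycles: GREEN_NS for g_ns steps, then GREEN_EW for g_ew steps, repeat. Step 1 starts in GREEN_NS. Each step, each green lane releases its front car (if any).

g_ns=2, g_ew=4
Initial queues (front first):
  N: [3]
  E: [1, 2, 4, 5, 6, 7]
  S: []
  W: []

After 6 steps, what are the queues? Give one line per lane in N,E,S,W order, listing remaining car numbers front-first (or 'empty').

Step 1 [NS]: N:car3-GO,E:wait,S:empty,W:wait | queues: N=0 E=6 S=0 W=0
Step 2 [NS]: N:empty,E:wait,S:empty,W:wait | queues: N=0 E=6 S=0 W=0
Step 3 [EW]: N:wait,E:car1-GO,S:wait,W:empty | queues: N=0 E=5 S=0 W=0
Step 4 [EW]: N:wait,E:car2-GO,S:wait,W:empty | queues: N=0 E=4 S=0 W=0
Step 5 [EW]: N:wait,E:car4-GO,S:wait,W:empty | queues: N=0 E=3 S=0 W=0
Step 6 [EW]: N:wait,E:car5-GO,S:wait,W:empty | queues: N=0 E=2 S=0 W=0

N: empty
E: 6 7
S: empty
W: empty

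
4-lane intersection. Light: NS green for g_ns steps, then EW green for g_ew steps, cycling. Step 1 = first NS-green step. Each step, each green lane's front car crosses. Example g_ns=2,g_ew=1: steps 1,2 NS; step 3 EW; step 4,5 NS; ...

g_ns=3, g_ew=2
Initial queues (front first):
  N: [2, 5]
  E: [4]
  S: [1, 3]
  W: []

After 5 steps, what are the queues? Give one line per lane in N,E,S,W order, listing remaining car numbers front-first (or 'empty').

Step 1 [NS]: N:car2-GO,E:wait,S:car1-GO,W:wait | queues: N=1 E=1 S=1 W=0
Step 2 [NS]: N:car5-GO,E:wait,S:car3-GO,W:wait | queues: N=0 E=1 S=0 W=0
Step 3 [NS]: N:empty,E:wait,S:empty,W:wait | queues: N=0 E=1 S=0 W=0
Step 4 [EW]: N:wait,E:car4-GO,S:wait,W:empty | queues: N=0 E=0 S=0 W=0

N: empty
E: empty
S: empty
W: empty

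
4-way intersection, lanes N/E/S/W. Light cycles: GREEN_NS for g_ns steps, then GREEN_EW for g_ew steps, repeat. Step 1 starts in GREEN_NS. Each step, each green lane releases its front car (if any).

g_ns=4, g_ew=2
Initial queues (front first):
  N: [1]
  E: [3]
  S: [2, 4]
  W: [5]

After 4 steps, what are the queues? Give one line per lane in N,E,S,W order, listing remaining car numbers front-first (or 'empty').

Step 1 [NS]: N:car1-GO,E:wait,S:car2-GO,W:wait | queues: N=0 E=1 S=1 W=1
Step 2 [NS]: N:empty,E:wait,S:car4-GO,W:wait | queues: N=0 E=1 S=0 W=1
Step 3 [NS]: N:empty,E:wait,S:empty,W:wait | queues: N=0 E=1 S=0 W=1
Step 4 [NS]: N:empty,E:wait,S:empty,W:wait | queues: N=0 E=1 S=0 W=1

N: empty
E: 3
S: empty
W: 5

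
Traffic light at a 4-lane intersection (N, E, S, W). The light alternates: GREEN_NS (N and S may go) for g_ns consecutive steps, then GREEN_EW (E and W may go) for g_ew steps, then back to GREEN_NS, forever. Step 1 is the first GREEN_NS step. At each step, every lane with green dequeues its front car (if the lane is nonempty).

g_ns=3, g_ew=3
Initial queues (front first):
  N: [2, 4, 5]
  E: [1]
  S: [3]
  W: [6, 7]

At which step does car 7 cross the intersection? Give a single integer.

Step 1 [NS]: N:car2-GO,E:wait,S:car3-GO,W:wait | queues: N=2 E=1 S=0 W=2
Step 2 [NS]: N:car4-GO,E:wait,S:empty,W:wait | queues: N=1 E=1 S=0 W=2
Step 3 [NS]: N:car5-GO,E:wait,S:empty,W:wait | queues: N=0 E=1 S=0 W=2
Step 4 [EW]: N:wait,E:car1-GO,S:wait,W:car6-GO | queues: N=0 E=0 S=0 W=1
Step 5 [EW]: N:wait,E:empty,S:wait,W:car7-GO | queues: N=0 E=0 S=0 W=0
Car 7 crosses at step 5

5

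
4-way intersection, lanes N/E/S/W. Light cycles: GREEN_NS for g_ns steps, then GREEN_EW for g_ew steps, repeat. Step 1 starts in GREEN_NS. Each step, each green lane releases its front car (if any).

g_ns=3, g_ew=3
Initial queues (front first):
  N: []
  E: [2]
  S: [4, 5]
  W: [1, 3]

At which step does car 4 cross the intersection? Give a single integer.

Step 1 [NS]: N:empty,E:wait,S:car4-GO,W:wait | queues: N=0 E=1 S=1 W=2
Step 2 [NS]: N:empty,E:wait,S:car5-GO,W:wait | queues: N=0 E=1 S=0 W=2
Step 3 [NS]: N:empty,E:wait,S:empty,W:wait | queues: N=0 E=1 S=0 W=2
Step 4 [EW]: N:wait,E:car2-GO,S:wait,W:car1-GO | queues: N=0 E=0 S=0 W=1
Step 5 [EW]: N:wait,E:empty,S:wait,W:car3-GO | queues: N=0 E=0 S=0 W=0
Car 4 crosses at step 1

1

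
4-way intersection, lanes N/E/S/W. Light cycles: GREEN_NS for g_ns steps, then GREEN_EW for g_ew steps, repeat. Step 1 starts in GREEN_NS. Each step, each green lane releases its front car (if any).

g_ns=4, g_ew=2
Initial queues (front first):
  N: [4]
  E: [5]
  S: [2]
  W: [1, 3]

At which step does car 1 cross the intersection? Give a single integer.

Step 1 [NS]: N:car4-GO,E:wait,S:car2-GO,W:wait | queues: N=0 E=1 S=0 W=2
Step 2 [NS]: N:empty,E:wait,S:empty,W:wait | queues: N=0 E=1 S=0 W=2
Step 3 [NS]: N:empty,E:wait,S:empty,W:wait | queues: N=0 E=1 S=0 W=2
Step 4 [NS]: N:empty,E:wait,S:empty,W:wait | queues: N=0 E=1 S=0 W=2
Step 5 [EW]: N:wait,E:car5-GO,S:wait,W:car1-GO | queues: N=0 E=0 S=0 W=1
Step 6 [EW]: N:wait,E:empty,S:wait,W:car3-GO | queues: N=0 E=0 S=0 W=0
Car 1 crosses at step 5

5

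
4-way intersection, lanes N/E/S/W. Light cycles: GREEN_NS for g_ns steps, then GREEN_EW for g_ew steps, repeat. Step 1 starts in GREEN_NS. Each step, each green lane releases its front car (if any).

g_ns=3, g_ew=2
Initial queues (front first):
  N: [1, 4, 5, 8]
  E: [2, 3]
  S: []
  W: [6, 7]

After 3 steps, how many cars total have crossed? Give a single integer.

Step 1 [NS]: N:car1-GO,E:wait,S:empty,W:wait | queues: N=3 E=2 S=0 W=2
Step 2 [NS]: N:car4-GO,E:wait,S:empty,W:wait | queues: N=2 E=2 S=0 W=2
Step 3 [NS]: N:car5-GO,E:wait,S:empty,W:wait | queues: N=1 E=2 S=0 W=2
Cars crossed by step 3: 3

Answer: 3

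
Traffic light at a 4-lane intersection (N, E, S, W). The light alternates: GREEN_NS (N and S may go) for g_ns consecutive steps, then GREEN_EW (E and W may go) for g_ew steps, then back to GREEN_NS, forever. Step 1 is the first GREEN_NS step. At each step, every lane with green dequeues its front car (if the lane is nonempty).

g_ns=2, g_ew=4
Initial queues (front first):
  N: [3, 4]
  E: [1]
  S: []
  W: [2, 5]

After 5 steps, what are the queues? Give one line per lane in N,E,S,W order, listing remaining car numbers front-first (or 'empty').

Step 1 [NS]: N:car3-GO,E:wait,S:empty,W:wait | queues: N=1 E=1 S=0 W=2
Step 2 [NS]: N:car4-GO,E:wait,S:empty,W:wait | queues: N=0 E=1 S=0 W=2
Step 3 [EW]: N:wait,E:car1-GO,S:wait,W:car2-GO | queues: N=0 E=0 S=0 W=1
Step 4 [EW]: N:wait,E:empty,S:wait,W:car5-GO | queues: N=0 E=0 S=0 W=0

N: empty
E: empty
S: empty
W: empty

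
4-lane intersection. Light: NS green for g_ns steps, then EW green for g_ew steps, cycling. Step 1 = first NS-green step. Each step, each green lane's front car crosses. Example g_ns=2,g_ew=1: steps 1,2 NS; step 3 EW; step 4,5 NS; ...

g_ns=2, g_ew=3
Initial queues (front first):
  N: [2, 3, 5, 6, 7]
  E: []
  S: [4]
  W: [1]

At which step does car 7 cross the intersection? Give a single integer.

Step 1 [NS]: N:car2-GO,E:wait,S:car4-GO,W:wait | queues: N=4 E=0 S=0 W=1
Step 2 [NS]: N:car3-GO,E:wait,S:empty,W:wait | queues: N=3 E=0 S=0 W=1
Step 3 [EW]: N:wait,E:empty,S:wait,W:car1-GO | queues: N=3 E=0 S=0 W=0
Step 4 [EW]: N:wait,E:empty,S:wait,W:empty | queues: N=3 E=0 S=0 W=0
Step 5 [EW]: N:wait,E:empty,S:wait,W:empty | queues: N=3 E=0 S=0 W=0
Step 6 [NS]: N:car5-GO,E:wait,S:empty,W:wait | queues: N=2 E=0 S=0 W=0
Step 7 [NS]: N:car6-GO,E:wait,S:empty,W:wait | queues: N=1 E=0 S=0 W=0
Step 8 [EW]: N:wait,E:empty,S:wait,W:empty | queues: N=1 E=0 S=0 W=0
Step 9 [EW]: N:wait,E:empty,S:wait,W:empty | queues: N=1 E=0 S=0 W=0
Step 10 [EW]: N:wait,E:empty,S:wait,W:empty | queues: N=1 E=0 S=0 W=0
Step 11 [NS]: N:car7-GO,E:wait,S:empty,W:wait | queues: N=0 E=0 S=0 W=0
Car 7 crosses at step 11

11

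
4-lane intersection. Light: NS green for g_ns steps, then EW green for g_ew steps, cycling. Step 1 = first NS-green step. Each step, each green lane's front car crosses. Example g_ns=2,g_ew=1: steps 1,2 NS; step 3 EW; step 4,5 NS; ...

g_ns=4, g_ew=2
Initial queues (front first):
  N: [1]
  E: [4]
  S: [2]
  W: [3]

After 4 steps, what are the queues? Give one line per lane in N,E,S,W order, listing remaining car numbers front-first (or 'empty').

Step 1 [NS]: N:car1-GO,E:wait,S:car2-GO,W:wait | queues: N=0 E=1 S=0 W=1
Step 2 [NS]: N:empty,E:wait,S:empty,W:wait | queues: N=0 E=1 S=0 W=1
Step 3 [NS]: N:empty,E:wait,S:empty,W:wait | queues: N=0 E=1 S=0 W=1
Step 4 [NS]: N:empty,E:wait,S:empty,W:wait | queues: N=0 E=1 S=0 W=1

N: empty
E: 4
S: empty
W: 3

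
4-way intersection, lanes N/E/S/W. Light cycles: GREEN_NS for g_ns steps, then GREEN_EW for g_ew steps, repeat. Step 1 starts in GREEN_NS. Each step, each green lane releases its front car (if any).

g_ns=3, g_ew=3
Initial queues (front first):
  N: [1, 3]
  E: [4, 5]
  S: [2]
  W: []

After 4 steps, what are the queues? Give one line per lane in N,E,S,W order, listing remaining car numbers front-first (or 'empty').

Step 1 [NS]: N:car1-GO,E:wait,S:car2-GO,W:wait | queues: N=1 E=2 S=0 W=0
Step 2 [NS]: N:car3-GO,E:wait,S:empty,W:wait | queues: N=0 E=2 S=0 W=0
Step 3 [NS]: N:empty,E:wait,S:empty,W:wait | queues: N=0 E=2 S=0 W=0
Step 4 [EW]: N:wait,E:car4-GO,S:wait,W:empty | queues: N=0 E=1 S=0 W=0

N: empty
E: 5
S: empty
W: empty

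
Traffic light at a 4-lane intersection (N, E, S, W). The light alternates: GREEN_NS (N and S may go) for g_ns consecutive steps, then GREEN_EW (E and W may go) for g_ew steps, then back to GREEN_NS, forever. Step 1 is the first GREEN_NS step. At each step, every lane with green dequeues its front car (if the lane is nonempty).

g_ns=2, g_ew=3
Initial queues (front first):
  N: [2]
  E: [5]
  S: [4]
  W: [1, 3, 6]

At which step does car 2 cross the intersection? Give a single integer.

Step 1 [NS]: N:car2-GO,E:wait,S:car4-GO,W:wait | queues: N=0 E=1 S=0 W=3
Step 2 [NS]: N:empty,E:wait,S:empty,W:wait | queues: N=0 E=1 S=0 W=3
Step 3 [EW]: N:wait,E:car5-GO,S:wait,W:car1-GO | queues: N=0 E=0 S=0 W=2
Step 4 [EW]: N:wait,E:empty,S:wait,W:car3-GO | queues: N=0 E=0 S=0 W=1
Step 5 [EW]: N:wait,E:empty,S:wait,W:car6-GO | queues: N=0 E=0 S=0 W=0
Car 2 crosses at step 1

1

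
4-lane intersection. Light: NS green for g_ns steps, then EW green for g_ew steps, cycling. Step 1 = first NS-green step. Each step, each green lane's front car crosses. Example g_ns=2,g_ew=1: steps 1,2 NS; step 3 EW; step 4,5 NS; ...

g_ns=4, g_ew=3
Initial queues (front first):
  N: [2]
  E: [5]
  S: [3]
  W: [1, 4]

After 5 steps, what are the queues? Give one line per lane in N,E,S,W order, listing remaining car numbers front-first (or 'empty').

Step 1 [NS]: N:car2-GO,E:wait,S:car3-GO,W:wait | queues: N=0 E=1 S=0 W=2
Step 2 [NS]: N:empty,E:wait,S:empty,W:wait | queues: N=0 E=1 S=0 W=2
Step 3 [NS]: N:empty,E:wait,S:empty,W:wait | queues: N=0 E=1 S=0 W=2
Step 4 [NS]: N:empty,E:wait,S:empty,W:wait | queues: N=0 E=1 S=0 W=2
Step 5 [EW]: N:wait,E:car5-GO,S:wait,W:car1-GO | queues: N=0 E=0 S=0 W=1

N: empty
E: empty
S: empty
W: 4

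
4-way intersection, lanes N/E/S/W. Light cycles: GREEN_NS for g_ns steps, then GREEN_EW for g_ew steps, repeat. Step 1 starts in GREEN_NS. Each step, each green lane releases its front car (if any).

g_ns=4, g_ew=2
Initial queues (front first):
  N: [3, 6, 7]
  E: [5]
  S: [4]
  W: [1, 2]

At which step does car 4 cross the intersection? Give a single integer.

Step 1 [NS]: N:car3-GO,E:wait,S:car4-GO,W:wait | queues: N=2 E=1 S=0 W=2
Step 2 [NS]: N:car6-GO,E:wait,S:empty,W:wait | queues: N=1 E=1 S=0 W=2
Step 3 [NS]: N:car7-GO,E:wait,S:empty,W:wait | queues: N=0 E=1 S=0 W=2
Step 4 [NS]: N:empty,E:wait,S:empty,W:wait | queues: N=0 E=1 S=0 W=2
Step 5 [EW]: N:wait,E:car5-GO,S:wait,W:car1-GO | queues: N=0 E=0 S=0 W=1
Step 6 [EW]: N:wait,E:empty,S:wait,W:car2-GO | queues: N=0 E=0 S=0 W=0
Car 4 crosses at step 1

1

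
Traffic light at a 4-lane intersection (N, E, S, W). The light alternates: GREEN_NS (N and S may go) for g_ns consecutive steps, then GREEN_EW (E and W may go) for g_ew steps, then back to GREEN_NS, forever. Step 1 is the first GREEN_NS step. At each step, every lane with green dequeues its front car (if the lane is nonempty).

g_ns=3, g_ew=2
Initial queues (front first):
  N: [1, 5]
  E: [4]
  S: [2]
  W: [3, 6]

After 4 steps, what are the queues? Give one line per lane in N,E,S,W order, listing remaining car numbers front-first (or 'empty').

Step 1 [NS]: N:car1-GO,E:wait,S:car2-GO,W:wait | queues: N=1 E=1 S=0 W=2
Step 2 [NS]: N:car5-GO,E:wait,S:empty,W:wait | queues: N=0 E=1 S=0 W=2
Step 3 [NS]: N:empty,E:wait,S:empty,W:wait | queues: N=0 E=1 S=0 W=2
Step 4 [EW]: N:wait,E:car4-GO,S:wait,W:car3-GO | queues: N=0 E=0 S=0 W=1

N: empty
E: empty
S: empty
W: 6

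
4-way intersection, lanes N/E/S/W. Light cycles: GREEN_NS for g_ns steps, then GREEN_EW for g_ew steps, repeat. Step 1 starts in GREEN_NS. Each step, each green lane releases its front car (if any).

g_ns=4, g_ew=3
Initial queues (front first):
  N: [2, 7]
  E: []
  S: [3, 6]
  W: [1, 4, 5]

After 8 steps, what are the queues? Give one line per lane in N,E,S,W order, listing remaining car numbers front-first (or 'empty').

Step 1 [NS]: N:car2-GO,E:wait,S:car3-GO,W:wait | queues: N=1 E=0 S=1 W=3
Step 2 [NS]: N:car7-GO,E:wait,S:car6-GO,W:wait | queues: N=0 E=0 S=0 W=3
Step 3 [NS]: N:empty,E:wait,S:empty,W:wait | queues: N=0 E=0 S=0 W=3
Step 4 [NS]: N:empty,E:wait,S:empty,W:wait | queues: N=0 E=0 S=0 W=3
Step 5 [EW]: N:wait,E:empty,S:wait,W:car1-GO | queues: N=0 E=0 S=0 W=2
Step 6 [EW]: N:wait,E:empty,S:wait,W:car4-GO | queues: N=0 E=0 S=0 W=1
Step 7 [EW]: N:wait,E:empty,S:wait,W:car5-GO | queues: N=0 E=0 S=0 W=0

N: empty
E: empty
S: empty
W: empty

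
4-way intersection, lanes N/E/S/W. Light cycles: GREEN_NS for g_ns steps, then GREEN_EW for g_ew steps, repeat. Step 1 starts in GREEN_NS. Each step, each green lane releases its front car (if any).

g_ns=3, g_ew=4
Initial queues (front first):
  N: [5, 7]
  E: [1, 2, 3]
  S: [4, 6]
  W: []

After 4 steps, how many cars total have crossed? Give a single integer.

Step 1 [NS]: N:car5-GO,E:wait,S:car4-GO,W:wait | queues: N=1 E=3 S=1 W=0
Step 2 [NS]: N:car7-GO,E:wait,S:car6-GO,W:wait | queues: N=0 E=3 S=0 W=0
Step 3 [NS]: N:empty,E:wait,S:empty,W:wait | queues: N=0 E=3 S=0 W=0
Step 4 [EW]: N:wait,E:car1-GO,S:wait,W:empty | queues: N=0 E=2 S=0 W=0
Cars crossed by step 4: 5

Answer: 5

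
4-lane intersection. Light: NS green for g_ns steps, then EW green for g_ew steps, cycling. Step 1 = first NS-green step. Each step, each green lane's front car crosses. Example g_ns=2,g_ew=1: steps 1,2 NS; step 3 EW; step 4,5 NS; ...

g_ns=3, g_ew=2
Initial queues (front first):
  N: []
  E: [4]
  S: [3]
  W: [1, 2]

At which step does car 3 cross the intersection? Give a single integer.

Step 1 [NS]: N:empty,E:wait,S:car3-GO,W:wait | queues: N=0 E=1 S=0 W=2
Step 2 [NS]: N:empty,E:wait,S:empty,W:wait | queues: N=0 E=1 S=0 W=2
Step 3 [NS]: N:empty,E:wait,S:empty,W:wait | queues: N=0 E=1 S=0 W=2
Step 4 [EW]: N:wait,E:car4-GO,S:wait,W:car1-GO | queues: N=0 E=0 S=0 W=1
Step 5 [EW]: N:wait,E:empty,S:wait,W:car2-GO | queues: N=0 E=0 S=0 W=0
Car 3 crosses at step 1

1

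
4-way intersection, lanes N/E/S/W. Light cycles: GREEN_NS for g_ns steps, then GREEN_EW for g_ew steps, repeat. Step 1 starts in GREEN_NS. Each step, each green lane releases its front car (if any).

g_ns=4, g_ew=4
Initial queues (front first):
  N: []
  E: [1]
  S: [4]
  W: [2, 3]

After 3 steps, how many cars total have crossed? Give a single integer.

Answer: 1

Derivation:
Step 1 [NS]: N:empty,E:wait,S:car4-GO,W:wait | queues: N=0 E=1 S=0 W=2
Step 2 [NS]: N:empty,E:wait,S:empty,W:wait | queues: N=0 E=1 S=0 W=2
Step 3 [NS]: N:empty,E:wait,S:empty,W:wait | queues: N=0 E=1 S=0 W=2
Cars crossed by step 3: 1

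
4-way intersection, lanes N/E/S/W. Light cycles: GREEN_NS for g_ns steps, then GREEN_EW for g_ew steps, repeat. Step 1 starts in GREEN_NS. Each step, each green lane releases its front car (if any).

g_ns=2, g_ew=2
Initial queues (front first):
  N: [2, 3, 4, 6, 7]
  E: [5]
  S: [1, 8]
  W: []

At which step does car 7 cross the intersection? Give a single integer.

Step 1 [NS]: N:car2-GO,E:wait,S:car1-GO,W:wait | queues: N=4 E=1 S=1 W=0
Step 2 [NS]: N:car3-GO,E:wait,S:car8-GO,W:wait | queues: N=3 E=1 S=0 W=0
Step 3 [EW]: N:wait,E:car5-GO,S:wait,W:empty | queues: N=3 E=0 S=0 W=0
Step 4 [EW]: N:wait,E:empty,S:wait,W:empty | queues: N=3 E=0 S=0 W=0
Step 5 [NS]: N:car4-GO,E:wait,S:empty,W:wait | queues: N=2 E=0 S=0 W=0
Step 6 [NS]: N:car6-GO,E:wait,S:empty,W:wait | queues: N=1 E=0 S=0 W=0
Step 7 [EW]: N:wait,E:empty,S:wait,W:empty | queues: N=1 E=0 S=0 W=0
Step 8 [EW]: N:wait,E:empty,S:wait,W:empty | queues: N=1 E=0 S=0 W=0
Step 9 [NS]: N:car7-GO,E:wait,S:empty,W:wait | queues: N=0 E=0 S=0 W=0
Car 7 crosses at step 9

9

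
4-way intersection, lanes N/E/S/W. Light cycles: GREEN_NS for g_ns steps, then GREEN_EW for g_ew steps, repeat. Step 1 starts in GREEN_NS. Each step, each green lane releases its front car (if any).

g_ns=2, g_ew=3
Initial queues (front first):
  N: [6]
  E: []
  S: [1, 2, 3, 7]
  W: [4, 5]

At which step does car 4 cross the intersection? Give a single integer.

Step 1 [NS]: N:car6-GO,E:wait,S:car1-GO,W:wait | queues: N=0 E=0 S=3 W=2
Step 2 [NS]: N:empty,E:wait,S:car2-GO,W:wait | queues: N=0 E=0 S=2 W=2
Step 3 [EW]: N:wait,E:empty,S:wait,W:car4-GO | queues: N=0 E=0 S=2 W=1
Step 4 [EW]: N:wait,E:empty,S:wait,W:car5-GO | queues: N=0 E=0 S=2 W=0
Step 5 [EW]: N:wait,E:empty,S:wait,W:empty | queues: N=0 E=0 S=2 W=0
Step 6 [NS]: N:empty,E:wait,S:car3-GO,W:wait | queues: N=0 E=0 S=1 W=0
Step 7 [NS]: N:empty,E:wait,S:car7-GO,W:wait | queues: N=0 E=0 S=0 W=0
Car 4 crosses at step 3

3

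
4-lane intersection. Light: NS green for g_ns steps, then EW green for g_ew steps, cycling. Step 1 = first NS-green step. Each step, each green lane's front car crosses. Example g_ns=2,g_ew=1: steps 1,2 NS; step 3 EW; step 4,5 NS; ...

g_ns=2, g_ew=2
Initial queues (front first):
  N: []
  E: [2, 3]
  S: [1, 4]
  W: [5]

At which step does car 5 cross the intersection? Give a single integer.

Step 1 [NS]: N:empty,E:wait,S:car1-GO,W:wait | queues: N=0 E=2 S=1 W=1
Step 2 [NS]: N:empty,E:wait,S:car4-GO,W:wait | queues: N=0 E=2 S=0 W=1
Step 3 [EW]: N:wait,E:car2-GO,S:wait,W:car5-GO | queues: N=0 E=1 S=0 W=0
Step 4 [EW]: N:wait,E:car3-GO,S:wait,W:empty | queues: N=0 E=0 S=0 W=0
Car 5 crosses at step 3

3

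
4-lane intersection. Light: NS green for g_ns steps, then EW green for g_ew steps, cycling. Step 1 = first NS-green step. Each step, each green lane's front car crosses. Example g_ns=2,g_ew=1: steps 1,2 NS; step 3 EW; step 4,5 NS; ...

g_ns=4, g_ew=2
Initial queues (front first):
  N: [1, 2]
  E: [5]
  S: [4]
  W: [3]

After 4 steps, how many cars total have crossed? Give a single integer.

Step 1 [NS]: N:car1-GO,E:wait,S:car4-GO,W:wait | queues: N=1 E=1 S=0 W=1
Step 2 [NS]: N:car2-GO,E:wait,S:empty,W:wait | queues: N=0 E=1 S=0 W=1
Step 3 [NS]: N:empty,E:wait,S:empty,W:wait | queues: N=0 E=1 S=0 W=1
Step 4 [NS]: N:empty,E:wait,S:empty,W:wait | queues: N=0 E=1 S=0 W=1
Cars crossed by step 4: 3

Answer: 3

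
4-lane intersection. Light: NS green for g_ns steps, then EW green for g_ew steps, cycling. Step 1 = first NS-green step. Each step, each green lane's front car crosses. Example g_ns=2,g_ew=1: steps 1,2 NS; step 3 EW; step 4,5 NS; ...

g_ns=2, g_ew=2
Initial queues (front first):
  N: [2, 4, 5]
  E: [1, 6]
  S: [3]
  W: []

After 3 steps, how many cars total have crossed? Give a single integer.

Step 1 [NS]: N:car2-GO,E:wait,S:car3-GO,W:wait | queues: N=2 E=2 S=0 W=0
Step 2 [NS]: N:car4-GO,E:wait,S:empty,W:wait | queues: N=1 E=2 S=0 W=0
Step 3 [EW]: N:wait,E:car1-GO,S:wait,W:empty | queues: N=1 E=1 S=0 W=0
Cars crossed by step 3: 4

Answer: 4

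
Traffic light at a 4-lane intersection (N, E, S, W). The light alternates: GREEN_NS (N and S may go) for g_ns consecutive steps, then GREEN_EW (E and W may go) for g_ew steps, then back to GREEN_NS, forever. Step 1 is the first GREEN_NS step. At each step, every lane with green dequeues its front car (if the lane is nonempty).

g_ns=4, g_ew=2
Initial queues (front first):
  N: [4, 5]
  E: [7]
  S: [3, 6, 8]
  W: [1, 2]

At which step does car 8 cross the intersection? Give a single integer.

Step 1 [NS]: N:car4-GO,E:wait,S:car3-GO,W:wait | queues: N=1 E=1 S=2 W=2
Step 2 [NS]: N:car5-GO,E:wait,S:car6-GO,W:wait | queues: N=0 E=1 S=1 W=2
Step 3 [NS]: N:empty,E:wait,S:car8-GO,W:wait | queues: N=0 E=1 S=0 W=2
Step 4 [NS]: N:empty,E:wait,S:empty,W:wait | queues: N=0 E=1 S=0 W=2
Step 5 [EW]: N:wait,E:car7-GO,S:wait,W:car1-GO | queues: N=0 E=0 S=0 W=1
Step 6 [EW]: N:wait,E:empty,S:wait,W:car2-GO | queues: N=0 E=0 S=0 W=0
Car 8 crosses at step 3

3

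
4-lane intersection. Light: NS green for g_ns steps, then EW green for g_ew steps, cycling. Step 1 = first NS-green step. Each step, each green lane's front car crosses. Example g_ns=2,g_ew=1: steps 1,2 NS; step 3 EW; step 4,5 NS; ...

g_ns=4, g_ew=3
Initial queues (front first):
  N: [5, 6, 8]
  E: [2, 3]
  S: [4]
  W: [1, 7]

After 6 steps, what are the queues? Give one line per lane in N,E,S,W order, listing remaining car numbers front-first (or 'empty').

Step 1 [NS]: N:car5-GO,E:wait,S:car4-GO,W:wait | queues: N=2 E=2 S=0 W=2
Step 2 [NS]: N:car6-GO,E:wait,S:empty,W:wait | queues: N=1 E=2 S=0 W=2
Step 3 [NS]: N:car8-GO,E:wait,S:empty,W:wait | queues: N=0 E=2 S=0 W=2
Step 4 [NS]: N:empty,E:wait,S:empty,W:wait | queues: N=0 E=2 S=0 W=2
Step 5 [EW]: N:wait,E:car2-GO,S:wait,W:car1-GO | queues: N=0 E=1 S=0 W=1
Step 6 [EW]: N:wait,E:car3-GO,S:wait,W:car7-GO | queues: N=0 E=0 S=0 W=0

N: empty
E: empty
S: empty
W: empty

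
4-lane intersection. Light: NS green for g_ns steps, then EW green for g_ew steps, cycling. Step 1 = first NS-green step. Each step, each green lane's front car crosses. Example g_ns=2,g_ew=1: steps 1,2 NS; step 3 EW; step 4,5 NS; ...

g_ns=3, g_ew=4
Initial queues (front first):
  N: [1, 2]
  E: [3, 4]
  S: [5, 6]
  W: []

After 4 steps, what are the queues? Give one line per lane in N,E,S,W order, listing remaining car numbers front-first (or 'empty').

Step 1 [NS]: N:car1-GO,E:wait,S:car5-GO,W:wait | queues: N=1 E=2 S=1 W=0
Step 2 [NS]: N:car2-GO,E:wait,S:car6-GO,W:wait | queues: N=0 E=2 S=0 W=0
Step 3 [NS]: N:empty,E:wait,S:empty,W:wait | queues: N=0 E=2 S=0 W=0
Step 4 [EW]: N:wait,E:car3-GO,S:wait,W:empty | queues: N=0 E=1 S=0 W=0

N: empty
E: 4
S: empty
W: empty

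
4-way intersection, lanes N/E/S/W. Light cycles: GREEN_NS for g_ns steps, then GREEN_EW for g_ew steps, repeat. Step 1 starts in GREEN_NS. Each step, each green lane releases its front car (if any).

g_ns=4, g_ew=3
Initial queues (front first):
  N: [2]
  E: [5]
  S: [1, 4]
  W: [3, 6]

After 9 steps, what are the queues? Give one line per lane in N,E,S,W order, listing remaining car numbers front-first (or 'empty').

Step 1 [NS]: N:car2-GO,E:wait,S:car1-GO,W:wait | queues: N=0 E=1 S=1 W=2
Step 2 [NS]: N:empty,E:wait,S:car4-GO,W:wait | queues: N=0 E=1 S=0 W=2
Step 3 [NS]: N:empty,E:wait,S:empty,W:wait | queues: N=0 E=1 S=0 W=2
Step 4 [NS]: N:empty,E:wait,S:empty,W:wait | queues: N=0 E=1 S=0 W=2
Step 5 [EW]: N:wait,E:car5-GO,S:wait,W:car3-GO | queues: N=0 E=0 S=0 W=1
Step 6 [EW]: N:wait,E:empty,S:wait,W:car6-GO | queues: N=0 E=0 S=0 W=0

N: empty
E: empty
S: empty
W: empty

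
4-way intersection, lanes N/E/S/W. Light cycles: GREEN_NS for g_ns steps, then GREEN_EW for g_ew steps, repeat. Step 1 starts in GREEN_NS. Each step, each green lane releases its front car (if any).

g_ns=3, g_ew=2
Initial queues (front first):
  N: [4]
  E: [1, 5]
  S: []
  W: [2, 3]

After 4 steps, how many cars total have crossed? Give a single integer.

Step 1 [NS]: N:car4-GO,E:wait,S:empty,W:wait | queues: N=0 E=2 S=0 W=2
Step 2 [NS]: N:empty,E:wait,S:empty,W:wait | queues: N=0 E=2 S=0 W=2
Step 3 [NS]: N:empty,E:wait,S:empty,W:wait | queues: N=0 E=2 S=0 W=2
Step 4 [EW]: N:wait,E:car1-GO,S:wait,W:car2-GO | queues: N=0 E=1 S=0 W=1
Cars crossed by step 4: 3

Answer: 3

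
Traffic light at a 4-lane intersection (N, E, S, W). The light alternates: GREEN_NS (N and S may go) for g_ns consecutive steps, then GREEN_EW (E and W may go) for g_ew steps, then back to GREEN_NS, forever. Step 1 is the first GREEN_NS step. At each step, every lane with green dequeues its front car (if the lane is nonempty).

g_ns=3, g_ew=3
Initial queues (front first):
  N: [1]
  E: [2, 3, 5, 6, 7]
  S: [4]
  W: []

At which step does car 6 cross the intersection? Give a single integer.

Step 1 [NS]: N:car1-GO,E:wait,S:car4-GO,W:wait | queues: N=0 E=5 S=0 W=0
Step 2 [NS]: N:empty,E:wait,S:empty,W:wait | queues: N=0 E=5 S=0 W=0
Step 3 [NS]: N:empty,E:wait,S:empty,W:wait | queues: N=0 E=5 S=0 W=0
Step 4 [EW]: N:wait,E:car2-GO,S:wait,W:empty | queues: N=0 E=4 S=0 W=0
Step 5 [EW]: N:wait,E:car3-GO,S:wait,W:empty | queues: N=0 E=3 S=0 W=0
Step 6 [EW]: N:wait,E:car5-GO,S:wait,W:empty | queues: N=0 E=2 S=0 W=0
Step 7 [NS]: N:empty,E:wait,S:empty,W:wait | queues: N=0 E=2 S=0 W=0
Step 8 [NS]: N:empty,E:wait,S:empty,W:wait | queues: N=0 E=2 S=0 W=0
Step 9 [NS]: N:empty,E:wait,S:empty,W:wait | queues: N=0 E=2 S=0 W=0
Step 10 [EW]: N:wait,E:car6-GO,S:wait,W:empty | queues: N=0 E=1 S=0 W=0
Step 11 [EW]: N:wait,E:car7-GO,S:wait,W:empty | queues: N=0 E=0 S=0 W=0
Car 6 crosses at step 10

10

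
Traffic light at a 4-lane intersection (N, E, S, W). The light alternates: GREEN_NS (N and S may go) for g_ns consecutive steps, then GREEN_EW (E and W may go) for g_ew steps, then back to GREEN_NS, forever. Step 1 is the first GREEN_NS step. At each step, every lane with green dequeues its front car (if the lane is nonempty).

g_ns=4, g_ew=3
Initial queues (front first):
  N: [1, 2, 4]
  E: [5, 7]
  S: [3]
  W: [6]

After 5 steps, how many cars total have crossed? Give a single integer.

Step 1 [NS]: N:car1-GO,E:wait,S:car3-GO,W:wait | queues: N=2 E=2 S=0 W=1
Step 2 [NS]: N:car2-GO,E:wait,S:empty,W:wait | queues: N=1 E=2 S=0 W=1
Step 3 [NS]: N:car4-GO,E:wait,S:empty,W:wait | queues: N=0 E=2 S=0 W=1
Step 4 [NS]: N:empty,E:wait,S:empty,W:wait | queues: N=0 E=2 S=0 W=1
Step 5 [EW]: N:wait,E:car5-GO,S:wait,W:car6-GO | queues: N=0 E=1 S=0 W=0
Cars crossed by step 5: 6

Answer: 6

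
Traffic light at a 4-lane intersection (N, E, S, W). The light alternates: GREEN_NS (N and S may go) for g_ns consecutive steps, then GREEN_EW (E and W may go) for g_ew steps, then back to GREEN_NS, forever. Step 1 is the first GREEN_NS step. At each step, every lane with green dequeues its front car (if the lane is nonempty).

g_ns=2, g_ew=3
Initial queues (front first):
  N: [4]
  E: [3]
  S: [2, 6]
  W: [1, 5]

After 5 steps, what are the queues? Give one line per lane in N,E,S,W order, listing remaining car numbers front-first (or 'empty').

Step 1 [NS]: N:car4-GO,E:wait,S:car2-GO,W:wait | queues: N=0 E=1 S=1 W=2
Step 2 [NS]: N:empty,E:wait,S:car6-GO,W:wait | queues: N=0 E=1 S=0 W=2
Step 3 [EW]: N:wait,E:car3-GO,S:wait,W:car1-GO | queues: N=0 E=0 S=0 W=1
Step 4 [EW]: N:wait,E:empty,S:wait,W:car5-GO | queues: N=0 E=0 S=0 W=0

N: empty
E: empty
S: empty
W: empty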